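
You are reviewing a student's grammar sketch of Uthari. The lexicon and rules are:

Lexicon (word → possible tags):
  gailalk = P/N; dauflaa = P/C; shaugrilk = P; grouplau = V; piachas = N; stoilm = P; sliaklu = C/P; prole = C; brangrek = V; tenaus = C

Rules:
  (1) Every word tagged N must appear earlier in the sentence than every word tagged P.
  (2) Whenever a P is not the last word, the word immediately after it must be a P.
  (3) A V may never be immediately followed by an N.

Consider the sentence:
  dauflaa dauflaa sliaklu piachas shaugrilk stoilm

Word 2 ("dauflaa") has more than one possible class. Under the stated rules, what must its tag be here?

Candidates per position — 1:dauflaa {P,C}; 2:dauflaa {P,C}; 3:sliaklu {C,P}; 4:piachas {N}; 5:shaugrilk {P}; 6:stoilm {P}.
Position 1: P is ruled out by rule 1; that leaves C.
Position 2: P is ruled out by rule 1; that leaves C.
Position 3: P is ruled out by rule 1; that leaves C.
So the tagging must be: C C C N P P.
Verifying each rule — rule 1 holds; rule 2 holds; rule 3 holds.

C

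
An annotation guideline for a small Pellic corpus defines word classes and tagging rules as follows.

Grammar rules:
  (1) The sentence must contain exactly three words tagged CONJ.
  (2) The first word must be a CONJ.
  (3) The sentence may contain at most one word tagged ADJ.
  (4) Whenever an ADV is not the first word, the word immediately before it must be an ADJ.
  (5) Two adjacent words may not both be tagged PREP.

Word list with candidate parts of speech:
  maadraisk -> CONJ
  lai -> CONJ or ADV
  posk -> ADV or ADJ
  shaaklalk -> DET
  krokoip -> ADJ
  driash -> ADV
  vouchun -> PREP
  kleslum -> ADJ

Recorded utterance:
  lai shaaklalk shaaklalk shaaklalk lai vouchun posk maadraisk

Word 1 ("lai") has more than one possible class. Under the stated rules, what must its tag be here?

CONJ

Candidates per position — 1:lai {CONJ,ADV}; 2:shaaklalk {DET}; 3:shaaklalk {DET}; 4:shaaklalk {DET}; 5:lai {CONJ,ADV}; 6:vouchun {PREP}; 7:posk {ADV,ADJ}; 8:maadraisk {CONJ}.
Position 1: ADV is ruled out by rule 1; that leaves CONJ.
Position 5: ADV is ruled out by rule 1; that leaves CONJ.
Position 7: ADV is ruled out by rule 4; that leaves ADJ.
The only consistent sequence is: CONJ DET DET DET CONJ PREP ADJ CONJ.
Checking: rule 1 satisfied; rule 2 satisfied; rule 3 satisfied; rule 4 satisfied; rule 5 satisfied.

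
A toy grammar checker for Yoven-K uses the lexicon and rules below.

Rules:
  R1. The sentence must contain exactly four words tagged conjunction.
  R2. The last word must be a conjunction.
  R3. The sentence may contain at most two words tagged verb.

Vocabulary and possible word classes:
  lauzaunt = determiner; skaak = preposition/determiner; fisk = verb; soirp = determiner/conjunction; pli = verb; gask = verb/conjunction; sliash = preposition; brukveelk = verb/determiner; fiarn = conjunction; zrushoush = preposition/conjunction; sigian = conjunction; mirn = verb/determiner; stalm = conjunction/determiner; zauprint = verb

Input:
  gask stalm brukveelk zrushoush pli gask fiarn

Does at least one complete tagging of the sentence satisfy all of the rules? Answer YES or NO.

Candidates per position — 1:gask {verb,conjunction}; 2:stalm {conjunction,determiner}; 3:brukveelk {verb,determiner}; 4:zrushoush {preposition,conjunction}; 5:pli {verb}; 6:gask {verb,conjunction}; 7:fiarn {conjunction}.
One satisfying assignment: conjunction conjunction verb preposition verb conjunction conjunction.
Verifying each rule — rule 1 satisfied; rule 2 satisfied; rule 3 satisfied.

YES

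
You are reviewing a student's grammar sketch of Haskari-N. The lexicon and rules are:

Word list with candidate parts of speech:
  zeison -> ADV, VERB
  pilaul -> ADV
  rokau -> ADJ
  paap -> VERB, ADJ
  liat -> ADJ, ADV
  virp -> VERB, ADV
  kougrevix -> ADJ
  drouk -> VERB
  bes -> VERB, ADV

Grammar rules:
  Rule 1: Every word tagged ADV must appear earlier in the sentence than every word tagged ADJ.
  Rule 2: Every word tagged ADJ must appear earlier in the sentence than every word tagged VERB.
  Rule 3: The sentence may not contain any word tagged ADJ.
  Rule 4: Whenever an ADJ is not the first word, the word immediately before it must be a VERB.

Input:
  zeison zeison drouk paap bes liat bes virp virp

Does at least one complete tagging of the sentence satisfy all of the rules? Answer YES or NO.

YES

Candidates per position — 1:zeison {ADV,VERB}; 2:zeison {ADV,VERB}; 3:drouk {VERB}; 4:paap {VERB,ADJ}; 5:bes {VERB,ADV}; 6:liat {ADJ,ADV}; 7:bes {VERB,ADV}; 8:virp {VERB,ADV}; 9:virp {VERB,ADV}.
One satisfying assignment: ADV ADV VERB VERB VERB ADV ADV ADV ADV.
Checking: rule 1 satisfied; rule 2 satisfied; rule 3 satisfied; rule 4 satisfied.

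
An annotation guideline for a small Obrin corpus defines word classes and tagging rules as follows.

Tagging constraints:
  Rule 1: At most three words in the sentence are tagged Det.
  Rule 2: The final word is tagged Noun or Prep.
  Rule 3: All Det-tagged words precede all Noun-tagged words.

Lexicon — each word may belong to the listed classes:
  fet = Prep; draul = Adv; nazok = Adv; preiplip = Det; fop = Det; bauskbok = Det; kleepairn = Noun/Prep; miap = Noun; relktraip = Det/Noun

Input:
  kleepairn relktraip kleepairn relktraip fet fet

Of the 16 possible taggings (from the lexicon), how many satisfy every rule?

7

Candidates per position — 1:kleepairn {Noun,Prep}; 2:relktraip {Det,Noun}; 3:kleepairn {Noun,Prep}; 4:relktraip {Det,Noun}; 5:fet {Prep}; 6:fet {Prep}.
There are 16 candidate sequences in total.
Checking each against the rules leaves 7 sequences.
Count = 7.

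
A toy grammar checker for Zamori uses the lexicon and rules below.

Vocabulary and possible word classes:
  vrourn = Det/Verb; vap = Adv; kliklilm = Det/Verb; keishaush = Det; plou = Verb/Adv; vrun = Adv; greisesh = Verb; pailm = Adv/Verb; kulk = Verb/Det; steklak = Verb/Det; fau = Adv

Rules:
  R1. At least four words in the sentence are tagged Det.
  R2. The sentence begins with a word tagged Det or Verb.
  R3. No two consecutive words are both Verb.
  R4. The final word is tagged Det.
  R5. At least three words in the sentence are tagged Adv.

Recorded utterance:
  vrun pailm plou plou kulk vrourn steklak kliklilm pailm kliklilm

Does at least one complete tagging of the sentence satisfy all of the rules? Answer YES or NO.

NO

Candidates per position — 1:vrun {Adv}; 2:pailm {Adv,Verb}; 3:plou {Verb,Adv}; 4:plou {Verb,Adv}; 5:kulk {Verb,Det}; 6:vrourn {Det,Verb}; 7:steklak {Verb,Det}; 8:kliklilm {Det,Verb}; 9:pailm {Adv,Verb}; 10:kliklilm {Det,Verb}.
Rule 2 cannot be satisfied by any choice of tags from the lexicon.
So there is no consistent tagging.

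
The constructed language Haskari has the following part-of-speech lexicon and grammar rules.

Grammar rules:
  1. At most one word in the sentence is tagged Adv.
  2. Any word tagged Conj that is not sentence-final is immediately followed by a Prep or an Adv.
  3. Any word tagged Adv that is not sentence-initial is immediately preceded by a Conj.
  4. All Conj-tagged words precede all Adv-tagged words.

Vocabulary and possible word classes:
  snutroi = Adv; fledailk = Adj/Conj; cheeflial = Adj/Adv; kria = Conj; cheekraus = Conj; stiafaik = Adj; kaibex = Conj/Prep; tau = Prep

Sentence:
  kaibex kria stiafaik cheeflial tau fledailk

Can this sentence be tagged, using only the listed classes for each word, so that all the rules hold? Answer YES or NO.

Candidates per position — 1:kaibex {Conj,Prep}; 2:kria {Conj}; 3:stiafaik {Adj}; 4:cheeflial {Adj,Adv}; 5:tau {Prep}; 6:fledailk {Adj,Conj}.
Rule 2 cannot be satisfied by any choice of tags from the lexicon.
So there is no consistent tagging.

NO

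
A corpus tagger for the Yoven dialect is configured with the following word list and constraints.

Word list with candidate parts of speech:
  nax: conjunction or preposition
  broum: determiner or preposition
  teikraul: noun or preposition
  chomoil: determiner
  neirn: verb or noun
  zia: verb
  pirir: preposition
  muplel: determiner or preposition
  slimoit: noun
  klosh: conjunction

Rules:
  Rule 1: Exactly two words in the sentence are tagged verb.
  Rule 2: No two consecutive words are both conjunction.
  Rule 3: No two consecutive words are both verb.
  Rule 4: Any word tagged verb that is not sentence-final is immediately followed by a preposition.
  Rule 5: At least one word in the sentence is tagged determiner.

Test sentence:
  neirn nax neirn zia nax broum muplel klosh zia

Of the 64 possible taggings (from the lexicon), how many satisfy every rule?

6

Candidates per position — 1:neirn {verb,noun}; 2:nax {conjunction,preposition}; 3:neirn {verb,noun}; 4:zia {verb}; 5:nax {conjunction,preposition}; 6:broum {determiner,preposition}; 7:muplel {determiner,preposition}; 8:klosh {conjunction}; 9:zia {verb}.
There are 64 candidate sequences in total.
Checking each against the rules leaves 6 sequences.
Count = 6.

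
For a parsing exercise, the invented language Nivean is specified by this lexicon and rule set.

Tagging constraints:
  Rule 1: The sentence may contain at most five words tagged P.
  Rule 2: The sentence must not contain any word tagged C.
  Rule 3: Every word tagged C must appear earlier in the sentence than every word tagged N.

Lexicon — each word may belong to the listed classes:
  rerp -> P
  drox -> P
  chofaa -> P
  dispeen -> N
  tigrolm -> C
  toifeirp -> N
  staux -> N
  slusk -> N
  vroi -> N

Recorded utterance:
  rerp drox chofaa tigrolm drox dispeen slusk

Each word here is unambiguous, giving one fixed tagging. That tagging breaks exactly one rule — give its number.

2

Fixed tagging: P P P C P N N.
Rule check: R1 holds, R2 violated, R3 holds.
Only rule 2 fails.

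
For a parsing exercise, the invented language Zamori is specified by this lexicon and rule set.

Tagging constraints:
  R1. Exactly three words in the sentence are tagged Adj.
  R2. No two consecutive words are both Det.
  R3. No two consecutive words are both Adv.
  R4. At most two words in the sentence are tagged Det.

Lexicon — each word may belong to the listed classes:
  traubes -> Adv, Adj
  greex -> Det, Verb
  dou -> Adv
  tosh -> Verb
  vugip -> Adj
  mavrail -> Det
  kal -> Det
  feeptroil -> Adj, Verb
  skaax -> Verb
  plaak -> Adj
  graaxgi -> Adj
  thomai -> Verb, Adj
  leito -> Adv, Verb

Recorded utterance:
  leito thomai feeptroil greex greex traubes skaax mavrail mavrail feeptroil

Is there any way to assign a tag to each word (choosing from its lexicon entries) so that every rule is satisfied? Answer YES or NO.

NO

Candidates per position — 1:leito {Adv,Verb}; 2:thomai {Verb,Adj}; 3:feeptroil {Adj,Verb}; 4:greex {Det,Verb}; 5:greex {Det,Verb}; 6:traubes {Adv,Adj}; 7:skaax {Verb}; 8:mavrail {Det}; 9:mavrail {Det}; 10:feeptroil {Adj,Verb}.
Rule 2 cannot be satisfied by any choice of tags from the lexicon.
So there is no consistent tagging.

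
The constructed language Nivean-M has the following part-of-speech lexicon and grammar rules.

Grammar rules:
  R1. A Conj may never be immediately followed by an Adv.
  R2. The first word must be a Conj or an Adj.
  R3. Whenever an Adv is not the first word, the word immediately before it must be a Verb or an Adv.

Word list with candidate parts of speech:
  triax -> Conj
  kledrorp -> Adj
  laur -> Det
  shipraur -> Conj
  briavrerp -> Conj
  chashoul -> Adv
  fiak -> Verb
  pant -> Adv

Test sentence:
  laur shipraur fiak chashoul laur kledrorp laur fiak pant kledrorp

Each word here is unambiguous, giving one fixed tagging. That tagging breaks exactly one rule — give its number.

Fixed tagging: Det Conj Verb Adv Det Adj Det Verb Adv Adj.
Checking each rule: R1 holds, R2 violated, R3 holds.
Only rule 2 fails.

2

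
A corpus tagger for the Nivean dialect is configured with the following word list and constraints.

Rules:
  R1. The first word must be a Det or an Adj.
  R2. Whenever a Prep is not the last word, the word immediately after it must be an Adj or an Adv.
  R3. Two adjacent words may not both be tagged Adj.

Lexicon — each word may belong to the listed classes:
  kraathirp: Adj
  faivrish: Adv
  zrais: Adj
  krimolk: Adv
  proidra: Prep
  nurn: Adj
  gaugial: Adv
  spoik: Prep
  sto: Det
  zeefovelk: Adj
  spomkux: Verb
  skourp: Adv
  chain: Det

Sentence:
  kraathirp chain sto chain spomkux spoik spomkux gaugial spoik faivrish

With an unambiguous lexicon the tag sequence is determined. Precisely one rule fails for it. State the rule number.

Fixed tagging: Adj Det Det Det Verb Prep Verb Adv Prep Adv.
Checking each rule: R1 ✓, R2 ✗, R3 ✓.
Only rule 2 fails.

2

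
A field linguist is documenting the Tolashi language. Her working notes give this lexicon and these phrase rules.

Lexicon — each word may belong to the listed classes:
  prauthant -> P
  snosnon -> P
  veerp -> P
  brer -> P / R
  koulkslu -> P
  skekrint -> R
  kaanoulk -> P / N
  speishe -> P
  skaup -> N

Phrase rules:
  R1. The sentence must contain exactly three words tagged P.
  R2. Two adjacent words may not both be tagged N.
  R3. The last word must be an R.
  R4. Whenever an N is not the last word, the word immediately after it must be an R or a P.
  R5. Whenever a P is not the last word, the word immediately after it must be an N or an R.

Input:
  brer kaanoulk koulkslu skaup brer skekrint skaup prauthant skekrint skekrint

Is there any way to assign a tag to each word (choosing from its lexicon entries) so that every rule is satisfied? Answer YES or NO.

YES

Candidates per position — 1:brer {P,R}; 2:kaanoulk {P,N}; 3:koulkslu {P}; 4:skaup {N}; 5:brer {P,R}; 6:skekrint {R}; 7:skaup {N}; 8:prauthant {P}; 9:skekrint {R}; 10:skekrint {R}.
One satisfying assignment: P N P N R R N P R R.
Verifying each rule — rule 1 ok; rule 2 ok; rule 3 ok; rule 4 ok; rule 5 ok.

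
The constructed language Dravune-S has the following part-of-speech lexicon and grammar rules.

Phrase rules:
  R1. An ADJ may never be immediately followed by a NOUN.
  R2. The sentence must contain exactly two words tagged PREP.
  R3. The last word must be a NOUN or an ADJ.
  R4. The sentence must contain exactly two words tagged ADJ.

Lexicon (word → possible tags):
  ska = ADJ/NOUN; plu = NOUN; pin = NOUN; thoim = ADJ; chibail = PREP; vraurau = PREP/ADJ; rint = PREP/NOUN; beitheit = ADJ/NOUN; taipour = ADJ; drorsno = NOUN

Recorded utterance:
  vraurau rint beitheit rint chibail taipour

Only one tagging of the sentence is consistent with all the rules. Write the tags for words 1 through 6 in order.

Candidates per position — 1:vraurau {PREP,ADJ}; 2:rint {PREP,NOUN}; 3:beitheit {ADJ,NOUN}; 4:rint {PREP,NOUN}; 5:chibail {PREP}; 6:taipour {ADJ}.
The remaining ambiguous positions (1, 2, 3, 4) are resolved jointly — only one combination satisfies every rule.
That leaves exactly one tagging: ADJ PREP NOUN NOUN PREP ADJ.
Rule-by-rule: rule 1 satisfied; rule 2 satisfied; rule 3 satisfied; rule 4 satisfied.

ADJ PREP NOUN NOUN PREP ADJ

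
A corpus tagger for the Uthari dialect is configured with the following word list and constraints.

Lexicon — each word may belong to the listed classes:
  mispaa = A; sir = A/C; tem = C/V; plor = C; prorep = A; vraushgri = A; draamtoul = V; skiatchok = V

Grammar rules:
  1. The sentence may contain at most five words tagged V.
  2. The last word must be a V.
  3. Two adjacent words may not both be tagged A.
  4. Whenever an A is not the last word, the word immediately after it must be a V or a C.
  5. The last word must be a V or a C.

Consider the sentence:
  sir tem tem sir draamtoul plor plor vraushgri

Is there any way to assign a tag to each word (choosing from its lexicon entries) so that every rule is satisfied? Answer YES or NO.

NO

Candidates per position — 1:sir {A,C}; 2:tem {C,V}; 3:tem {C,V}; 4:sir {A,C}; 5:draamtoul {V}; 6:plor {C}; 7:plor {C}; 8:vraushgri {A}.
Rule 2 cannot be satisfied by any choice of tags from the lexicon.
So there is no consistent tagging.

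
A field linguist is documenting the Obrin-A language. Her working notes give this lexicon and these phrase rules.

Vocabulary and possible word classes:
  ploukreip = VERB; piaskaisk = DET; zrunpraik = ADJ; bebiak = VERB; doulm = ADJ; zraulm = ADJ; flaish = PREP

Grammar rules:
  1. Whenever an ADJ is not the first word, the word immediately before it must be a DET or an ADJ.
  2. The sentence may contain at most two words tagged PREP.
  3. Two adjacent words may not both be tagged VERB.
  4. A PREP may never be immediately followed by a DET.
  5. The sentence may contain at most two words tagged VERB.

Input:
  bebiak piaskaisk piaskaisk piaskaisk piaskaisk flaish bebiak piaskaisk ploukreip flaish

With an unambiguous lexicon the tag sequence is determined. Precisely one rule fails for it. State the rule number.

5

Fixed tagging: VERB DET DET DET DET PREP VERB DET VERB PREP.
Checking each rule: R1 ok, R2 ok, R3 ok, R4 ok, R5 fails.
Only rule 5 fails.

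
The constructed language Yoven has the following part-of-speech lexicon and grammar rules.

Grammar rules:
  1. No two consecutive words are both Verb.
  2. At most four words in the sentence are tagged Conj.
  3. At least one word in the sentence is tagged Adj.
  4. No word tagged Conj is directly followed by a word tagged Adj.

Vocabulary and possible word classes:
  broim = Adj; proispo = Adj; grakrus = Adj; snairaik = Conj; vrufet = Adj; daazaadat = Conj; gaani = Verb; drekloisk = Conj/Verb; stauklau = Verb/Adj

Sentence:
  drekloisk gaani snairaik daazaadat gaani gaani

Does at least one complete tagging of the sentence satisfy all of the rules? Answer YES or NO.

NO

Candidates per position — 1:drekloisk {Conj,Verb}; 2:gaani {Verb}; 3:snairaik {Conj}; 4:daazaadat {Conj}; 5:gaani {Verb}; 6:gaani {Verb}.
Rule 1 cannot be satisfied by any choice of tags from the lexicon.
So there is no consistent tagging.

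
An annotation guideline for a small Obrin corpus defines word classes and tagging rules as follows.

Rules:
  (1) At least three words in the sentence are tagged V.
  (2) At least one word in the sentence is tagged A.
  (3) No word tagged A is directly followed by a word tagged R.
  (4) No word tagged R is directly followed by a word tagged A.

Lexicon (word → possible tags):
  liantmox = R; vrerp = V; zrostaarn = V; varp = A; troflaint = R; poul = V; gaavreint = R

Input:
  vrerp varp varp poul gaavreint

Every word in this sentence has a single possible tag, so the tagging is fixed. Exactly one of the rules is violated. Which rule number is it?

Fixed tagging: V A A V R.
Applying the rules: R1 ✗, R2 ✓, R3 ✓, R4 ✓.
Only rule 1 fails.

1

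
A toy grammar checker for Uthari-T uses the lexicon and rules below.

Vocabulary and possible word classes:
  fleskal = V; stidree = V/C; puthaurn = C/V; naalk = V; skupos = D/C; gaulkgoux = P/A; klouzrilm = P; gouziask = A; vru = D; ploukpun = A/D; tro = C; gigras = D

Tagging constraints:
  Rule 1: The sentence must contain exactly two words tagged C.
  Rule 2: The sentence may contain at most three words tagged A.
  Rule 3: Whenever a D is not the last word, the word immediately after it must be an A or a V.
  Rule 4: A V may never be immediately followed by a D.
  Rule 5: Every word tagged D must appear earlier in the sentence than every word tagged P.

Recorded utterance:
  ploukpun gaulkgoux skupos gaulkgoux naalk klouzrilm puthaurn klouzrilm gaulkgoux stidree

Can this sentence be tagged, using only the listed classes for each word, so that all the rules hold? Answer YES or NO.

YES

Candidates per position — 1:ploukpun {A,D}; 2:gaulkgoux {P,A}; 3:skupos {D,C}; 4:gaulkgoux {P,A}; 5:naalk {V}; 6:klouzrilm {P}; 7:puthaurn {C,V}; 8:klouzrilm {P}; 9:gaulkgoux {P,A}; 10:stidree {V,C}.
One satisfying assignment: A P C A V P C P P V.
Check: rule 1 ok; rule 2 ok; rule 3 ok; rule 4 ok; rule 5 ok.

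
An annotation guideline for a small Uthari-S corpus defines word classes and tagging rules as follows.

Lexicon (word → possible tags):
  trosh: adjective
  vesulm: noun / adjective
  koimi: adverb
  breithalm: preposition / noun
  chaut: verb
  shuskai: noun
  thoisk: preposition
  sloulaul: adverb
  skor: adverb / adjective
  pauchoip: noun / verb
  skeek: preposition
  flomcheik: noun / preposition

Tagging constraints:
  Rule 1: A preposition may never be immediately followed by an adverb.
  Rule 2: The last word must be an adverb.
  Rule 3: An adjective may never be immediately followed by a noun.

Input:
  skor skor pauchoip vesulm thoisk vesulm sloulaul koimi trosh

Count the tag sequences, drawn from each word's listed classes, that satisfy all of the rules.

0

Candidates per position — 1:skor {adverb,adjective}; 2:skor {adverb,adjective}; 3:pauchoip {noun,verb}; 4:vesulm {noun,adjective}; 5:thoisk {preposition}; 6:vesulm {noun,adjective}; 7:sloulaul {adverb}; 8:koimi {adverb}; 9:trosh {adjective}.
There are 32 candidate sequences in total.
Rule 2 cannot be satisfied by any choice of tags from the lexicon.
So there is no consistent tagging.
Count = 0.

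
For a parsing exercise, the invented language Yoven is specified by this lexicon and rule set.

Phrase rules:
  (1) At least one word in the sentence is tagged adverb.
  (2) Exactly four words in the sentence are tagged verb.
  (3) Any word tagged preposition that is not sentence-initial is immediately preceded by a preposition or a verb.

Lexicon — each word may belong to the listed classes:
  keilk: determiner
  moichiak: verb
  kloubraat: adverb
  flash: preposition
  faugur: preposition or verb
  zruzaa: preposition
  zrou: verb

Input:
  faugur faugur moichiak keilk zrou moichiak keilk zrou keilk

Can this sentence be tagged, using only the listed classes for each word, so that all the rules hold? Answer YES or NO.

NO

Candidates per position — 1:faugur {preposition,verb}; 2:faugur {preposition,verb}; 3:moichiak {verb}; 4:keilk {determiner}; 5:zrou {verb}; 6:moichiak {verb}; 7:keilk {determiner}; 8:zrou {verb}; 9:keilk {determiner}.
Rule 1 cannot be satisfied by any choice of tags from the lexicon.
So there is no consistent tagging.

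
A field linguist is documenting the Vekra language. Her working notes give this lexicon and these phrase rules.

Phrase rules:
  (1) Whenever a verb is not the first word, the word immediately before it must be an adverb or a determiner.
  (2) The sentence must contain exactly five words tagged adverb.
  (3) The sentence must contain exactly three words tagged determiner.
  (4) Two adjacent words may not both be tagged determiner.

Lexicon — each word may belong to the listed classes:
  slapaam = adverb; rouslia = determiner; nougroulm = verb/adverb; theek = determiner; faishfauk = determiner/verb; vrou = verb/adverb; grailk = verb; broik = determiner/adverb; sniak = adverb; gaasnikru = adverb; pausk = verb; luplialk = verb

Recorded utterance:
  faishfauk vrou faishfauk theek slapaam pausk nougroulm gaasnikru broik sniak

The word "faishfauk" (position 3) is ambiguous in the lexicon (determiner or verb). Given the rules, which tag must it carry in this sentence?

verb

Candidates per position — 1:faishfauk {determiner,verb}; 2:vrou {verb,adverb}; 3:faishfauk {determiner,verb}; 4:theek {determiner}; 5:slapaam {adverb}; 6:pausk {verb}; 7:nougroulm {verb,adverb}; 8:gaasnikru {adverb}; 9:broik {determiner,adverb}; 10:sniak {adverb}.
If word 3 were determiner, no tagging could satisfy rule 4; so word 3 is verb.
If word 7 were verb, no tagging could satisfy rule 1; so word 7 is adverb.
If word 9 were adverb, no tagging could satisfy rule 3; so word 9 is determiner.
If word 1 were verb, no tagging could satisfy rule 3; so word 1 is determiner.
If word 2 were verb, no tagging could satisfy rule 1; so word 2 is adverb.
The unique satisfying tagging is: determiner adverb verb determiner adverb verb adverb adverb determiner adverb.
Checking: rule 1 ✓; rule 2 ✓; rule 3 ✓; rule 4 ✓.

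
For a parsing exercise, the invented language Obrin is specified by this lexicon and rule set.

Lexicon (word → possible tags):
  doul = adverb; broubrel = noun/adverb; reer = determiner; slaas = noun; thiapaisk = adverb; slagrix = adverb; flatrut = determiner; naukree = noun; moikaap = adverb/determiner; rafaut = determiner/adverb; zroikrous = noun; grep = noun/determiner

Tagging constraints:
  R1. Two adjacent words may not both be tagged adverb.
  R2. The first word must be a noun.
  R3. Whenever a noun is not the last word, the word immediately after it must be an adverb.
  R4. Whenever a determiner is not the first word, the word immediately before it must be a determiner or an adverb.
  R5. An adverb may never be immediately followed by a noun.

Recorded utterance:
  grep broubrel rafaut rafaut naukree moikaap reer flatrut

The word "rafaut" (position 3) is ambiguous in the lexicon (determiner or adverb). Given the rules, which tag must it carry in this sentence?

determiner

Candidates per position — 1:grep {noun,determiner}; 2:broubrel {noun,adverb}; 3:rafaut {determiner,adverb}; 4:rafaut {determiner,adverb}; 5:naukree {noun}; 6:moikaap {adverb,determiner}; 7:reer {determiner}; 8:flatrut {determiner}.
Position 1: tagging it determiner would leave rule 2 unsatisfiable, so it must be noun.
Position 2: tagging it noun would leave rule 3 unsatisfiable, so it must be adverb.
Position 3: tagging it adverb would leave rule 1 unsatisfiable, so it must be determiner.
Position 4: tagging it adverb would leave rule 5 unsatisfiable, so it must be determiner.
Position 6: tagging it determiner would leave rule 3 unsatisfiable, so it must be adverb.
The unique satisfying tagging is: noun adverb determiner determiner noun adverb determiner determiner.
Check: rule 1 ok; rule 2 ok; rule 3 ok; rule 4 ok; rule 5 ok.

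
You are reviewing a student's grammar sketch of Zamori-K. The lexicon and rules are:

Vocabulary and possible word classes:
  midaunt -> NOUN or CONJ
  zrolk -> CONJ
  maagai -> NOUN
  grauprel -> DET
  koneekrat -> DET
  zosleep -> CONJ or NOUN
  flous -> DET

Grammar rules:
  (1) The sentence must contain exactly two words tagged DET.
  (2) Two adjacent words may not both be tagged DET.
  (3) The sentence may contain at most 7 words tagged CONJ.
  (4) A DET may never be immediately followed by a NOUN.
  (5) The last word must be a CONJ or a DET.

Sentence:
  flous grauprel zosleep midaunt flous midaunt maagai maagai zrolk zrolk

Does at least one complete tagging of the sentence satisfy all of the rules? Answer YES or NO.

NO

Candidates per position — 1:flous {DET}; 2:grauprel {DET}; 3:zosleep {CONJ,NOUN}; 4:midaunt {NOUN,CONJ}; 5:flous {DET}; 6:midaunt {NOUN,CONJ}; 7:maagai {NOUN}; 8:maagai {NOUN}; 9:zrolk {CONJ}; 10:zrolk {CONJ}.
Rule 1 cannot be satisfied by any choice of tags from the lexicon.
So there is no consistent tagging.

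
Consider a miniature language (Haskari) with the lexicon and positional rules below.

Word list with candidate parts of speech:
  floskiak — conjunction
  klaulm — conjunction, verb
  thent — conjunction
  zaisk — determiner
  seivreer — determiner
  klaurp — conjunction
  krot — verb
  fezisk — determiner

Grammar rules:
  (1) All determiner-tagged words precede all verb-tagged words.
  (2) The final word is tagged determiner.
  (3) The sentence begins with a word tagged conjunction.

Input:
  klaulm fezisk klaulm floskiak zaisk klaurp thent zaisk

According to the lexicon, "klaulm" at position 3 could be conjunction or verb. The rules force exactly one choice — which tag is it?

Candidates per position — 1:klaulm {conjunction,verb}; 2:fezisk {determiner}; 3:klaulm {conjunction,verb}; 4:floskiak {conjunction}; 5:zaisk {determiner}; 6:klaurp {conjunction}; 7:thent {conjunction}; 8:zaisk {determiner}.
At position 1, choosing verb makes rule 1 impossible to satisfy; hence conjunction.
At position 3, choosing verb makes rule 1 impossible to satisfy; hence conjunction.
The only consistent sequence is: conjunction determiner conjunction conjunction determiner conjunction conjunction determiner.
Rule-by-rule: rule 1 ok; rule 2 ok; rule 3 ok.

conjunction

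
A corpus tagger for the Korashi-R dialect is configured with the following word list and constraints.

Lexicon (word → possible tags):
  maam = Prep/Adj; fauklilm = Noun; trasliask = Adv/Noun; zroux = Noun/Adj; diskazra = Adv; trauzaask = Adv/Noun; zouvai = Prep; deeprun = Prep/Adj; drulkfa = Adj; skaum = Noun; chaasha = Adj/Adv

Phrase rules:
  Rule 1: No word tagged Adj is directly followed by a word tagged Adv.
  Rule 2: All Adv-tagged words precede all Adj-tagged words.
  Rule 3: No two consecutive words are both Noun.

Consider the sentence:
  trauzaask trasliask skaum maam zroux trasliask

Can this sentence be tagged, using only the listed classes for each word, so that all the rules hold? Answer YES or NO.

YES

Candidates per position — 1:trauzaask {Adv,Noun}; 2:trasliask {Adv,Noun}; 3:skaum {Noun}; 4:maam {Prep,Adj}; 5:zroux {Noun,Adj}; 6:trasliask {Adv,Noun}.
One satisfying assignment: Adv Adv Noun Prep Noun Adv.
Rule-by-rule: rule 1 holds; rule 2 holds; rule 3 holds.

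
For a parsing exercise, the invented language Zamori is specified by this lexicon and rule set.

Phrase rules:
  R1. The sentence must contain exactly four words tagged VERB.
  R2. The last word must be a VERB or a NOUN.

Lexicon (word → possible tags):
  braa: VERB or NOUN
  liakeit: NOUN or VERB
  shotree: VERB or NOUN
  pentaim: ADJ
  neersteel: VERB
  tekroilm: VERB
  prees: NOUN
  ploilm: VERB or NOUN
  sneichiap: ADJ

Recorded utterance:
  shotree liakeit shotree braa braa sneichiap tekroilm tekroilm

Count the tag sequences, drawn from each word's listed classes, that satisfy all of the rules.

10

Candidates per position — 1:shotree {VERB,NOUN}; 2:liakeit {NOUN,VERB}; 3:shotree {VERB,NOUN}; 4:braa {VERB,NOUN}; 5:braa {VERB,NOUN}; 6:sneichiap {ADJ}; 7:tekroilm {VERB}; 8:tekroilm {VERB}.
There are 32 candidate sequences in total.
Checking each against the rules leaves 10 sequences.
Count = 10.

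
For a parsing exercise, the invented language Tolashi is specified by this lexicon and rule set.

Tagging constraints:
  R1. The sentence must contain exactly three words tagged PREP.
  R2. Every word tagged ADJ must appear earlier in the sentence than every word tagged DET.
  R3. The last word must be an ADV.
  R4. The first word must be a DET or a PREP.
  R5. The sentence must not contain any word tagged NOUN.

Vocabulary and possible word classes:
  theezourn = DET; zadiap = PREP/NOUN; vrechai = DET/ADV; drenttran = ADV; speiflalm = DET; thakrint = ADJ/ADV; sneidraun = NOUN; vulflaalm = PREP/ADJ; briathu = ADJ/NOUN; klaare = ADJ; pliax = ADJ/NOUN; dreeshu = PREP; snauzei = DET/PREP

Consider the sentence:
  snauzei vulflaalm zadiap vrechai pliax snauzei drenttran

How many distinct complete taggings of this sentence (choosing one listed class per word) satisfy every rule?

Candidates per position — 1:snauzei {DET,PREP}; 2:vulflaalm {PREP,ADJ}; 3:zadiap {PREP,NOUN}; 4:vrechai {DET,ADV}; 5:pliax {ADJ,NOUN}; 6:snauzei {DET,PREP}; 7:drenttran {ADV}.
There are 64 candidate sequences in total.
The sequences that satisfy every rule: PREP PREP PREP ADV ADJ DET ADV; PREP ADJ PREP ADV ADJ PREP ADV.
Count = 2.

2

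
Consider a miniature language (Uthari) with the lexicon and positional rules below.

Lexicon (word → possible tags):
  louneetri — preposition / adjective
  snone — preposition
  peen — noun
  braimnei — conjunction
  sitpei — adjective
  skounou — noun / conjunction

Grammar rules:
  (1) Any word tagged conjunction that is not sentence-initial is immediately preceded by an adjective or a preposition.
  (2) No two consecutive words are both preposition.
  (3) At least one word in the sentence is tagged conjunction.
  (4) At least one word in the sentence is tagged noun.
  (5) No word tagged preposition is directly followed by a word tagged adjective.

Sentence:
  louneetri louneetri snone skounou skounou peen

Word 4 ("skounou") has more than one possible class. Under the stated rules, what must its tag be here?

conjunction

Candidates per position — 1:louneetri {preposition,adjective}; 2:louneetri {preposition,adjective}; 3:snone {preposition}; 4:skounou {noun,conjunction}; 5:skounou {noun,conjunction}; 6:peen {noun}.
Position 2: preposition is ruled out by rule 2; that leaves adjective.
Position 5: conjunction is ruled out by rule 1; that leaves noun.
Position 1: preposition is ruled out by rule 5; that leaves adjective.
Position 4: noun is ruled out by rule 3; that leaves conjunction.
The unique satisfying tagging is: adjective adjective preposition conjunction noun noun.
Check: rule 1 holds; rule 2 holds; rule 3 holds; rule 4 holds; rule 5 holds.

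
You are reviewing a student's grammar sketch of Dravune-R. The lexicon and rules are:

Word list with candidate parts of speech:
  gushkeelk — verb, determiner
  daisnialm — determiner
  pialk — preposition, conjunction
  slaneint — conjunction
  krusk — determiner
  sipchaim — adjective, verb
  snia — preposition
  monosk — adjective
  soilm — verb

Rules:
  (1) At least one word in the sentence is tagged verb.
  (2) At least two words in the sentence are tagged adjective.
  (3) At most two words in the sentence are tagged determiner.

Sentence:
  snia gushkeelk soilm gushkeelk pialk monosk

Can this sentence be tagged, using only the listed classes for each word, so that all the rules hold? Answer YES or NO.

Candidates per position — 1:snia {preposition}; 2:gushkeelk {verb,determiner}; 3:soilm {verb}; 4:gushkeelk {verb,determiner}; 5:pialk {preposition,conjunction}; 6:monosk {adjective}.
Rule 2 cannot be satisfied by any choice of tags from the lexicon.
So there is no consistent tagging.

NO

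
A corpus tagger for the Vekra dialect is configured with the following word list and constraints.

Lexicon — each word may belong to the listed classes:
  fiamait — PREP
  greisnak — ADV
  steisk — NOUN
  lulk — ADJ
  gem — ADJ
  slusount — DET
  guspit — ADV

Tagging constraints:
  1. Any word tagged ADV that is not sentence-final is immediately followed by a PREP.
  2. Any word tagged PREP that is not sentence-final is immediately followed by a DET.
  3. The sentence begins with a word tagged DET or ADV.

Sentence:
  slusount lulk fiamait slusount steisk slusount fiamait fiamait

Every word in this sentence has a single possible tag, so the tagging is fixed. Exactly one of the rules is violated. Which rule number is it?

Fixed tagging: DET ADJ PREP DET NOUN DET PREP PREP.
Rule check: R1 ✓, R2 ✗, R3 ✓.
Only rule 2 fails.

2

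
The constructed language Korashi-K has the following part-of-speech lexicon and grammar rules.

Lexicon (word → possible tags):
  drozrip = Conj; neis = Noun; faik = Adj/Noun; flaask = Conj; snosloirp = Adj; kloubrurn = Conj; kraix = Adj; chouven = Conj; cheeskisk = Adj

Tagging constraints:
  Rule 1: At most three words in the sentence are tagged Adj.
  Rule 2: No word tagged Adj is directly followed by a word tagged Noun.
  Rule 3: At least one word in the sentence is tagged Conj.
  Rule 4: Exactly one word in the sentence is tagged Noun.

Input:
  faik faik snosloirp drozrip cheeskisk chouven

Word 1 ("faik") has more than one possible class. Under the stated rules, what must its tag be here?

Noun

Candidates per position — 1:faik {Adj,Noun}; 2:faik {Adj,Noun}; 3:snosloirp {Adj}; 4:drozrip {Conj}; 5:cheeskisk {Adj}; 6:chouven {Conj}.
Position 1: the remaining choice is settled jointly with positions 2 — only Noun at position 1 is part of a tagging that satisfies every rule.
That leaves exactly one tagging: Noun Adj Adj Conj Adj Conj.
Checking: rule 1 holds; rule 2 holds; rule 3 holds; rule 4 holds.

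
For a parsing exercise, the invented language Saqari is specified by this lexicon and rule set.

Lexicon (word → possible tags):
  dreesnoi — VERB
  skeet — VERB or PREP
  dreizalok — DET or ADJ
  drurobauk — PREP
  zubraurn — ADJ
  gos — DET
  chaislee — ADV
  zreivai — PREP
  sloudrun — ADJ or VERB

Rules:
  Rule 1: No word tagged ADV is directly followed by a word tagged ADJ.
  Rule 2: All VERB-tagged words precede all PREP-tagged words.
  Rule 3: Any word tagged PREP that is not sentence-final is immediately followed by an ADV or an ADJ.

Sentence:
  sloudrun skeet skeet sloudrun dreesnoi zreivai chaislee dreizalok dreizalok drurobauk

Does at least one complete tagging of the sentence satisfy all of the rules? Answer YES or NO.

YES

Candidates per position — 1:sloudrun {ADJ,VERB}; 2:skeet {VERB,PREP}; 3:skeet {VERB,PREP}; 4:sloudrun {ADJ,VERB}; 5:dreesnoi {VERB}; 6:zreivai {PREP}; 7:chaislee {ADV}; 8:dreizalok {DET,ADJ}; 9:dreizalok {DET,ADJ}; 10:drurobauk {PREP}.
One satisfying assignment: VERB VERB VERB ADJ VERB PREP ADV DET ADJ PREP.
Checking: rule 1 holds; rule 2 holds; rule 3 holds.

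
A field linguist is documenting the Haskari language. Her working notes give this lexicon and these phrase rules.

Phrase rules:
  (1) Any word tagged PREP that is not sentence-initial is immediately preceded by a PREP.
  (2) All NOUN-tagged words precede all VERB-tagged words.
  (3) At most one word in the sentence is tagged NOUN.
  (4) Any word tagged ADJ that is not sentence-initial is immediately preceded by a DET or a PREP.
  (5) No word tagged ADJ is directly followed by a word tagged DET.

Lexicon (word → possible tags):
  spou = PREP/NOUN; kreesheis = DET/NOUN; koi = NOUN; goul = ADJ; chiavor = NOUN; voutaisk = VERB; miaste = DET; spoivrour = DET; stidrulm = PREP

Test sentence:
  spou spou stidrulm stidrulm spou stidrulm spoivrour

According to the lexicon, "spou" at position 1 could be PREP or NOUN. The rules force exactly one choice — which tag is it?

PREP

Candidates per position — 1:spou {PREP,NOUN}; 2:spou {PREP,NOUN}; 3:stidrulm {PREP}; 4:stidrulm {PREP}; 5:spou {PREP,NOUN}; 6:stidrulm {PREP}; 7:spoivrour {DET}.
Word 1 cannot be NOUN — rule 1 would then fail for every completion. It is PREP.
Word 2 cannot be NOUN — rule 1 would then fail for every completion. It is PREP.
Word 5 cannot be NOUN — rule 1 would then fail for every completion. It is PREP.
So the tagging must be: PREP PREP PREP PREP PREP PREP DET.
Checking: rule 1 ✓; rule 2 ✓; rule 3 ✓; rule 4 ✓; rule 5 ✓.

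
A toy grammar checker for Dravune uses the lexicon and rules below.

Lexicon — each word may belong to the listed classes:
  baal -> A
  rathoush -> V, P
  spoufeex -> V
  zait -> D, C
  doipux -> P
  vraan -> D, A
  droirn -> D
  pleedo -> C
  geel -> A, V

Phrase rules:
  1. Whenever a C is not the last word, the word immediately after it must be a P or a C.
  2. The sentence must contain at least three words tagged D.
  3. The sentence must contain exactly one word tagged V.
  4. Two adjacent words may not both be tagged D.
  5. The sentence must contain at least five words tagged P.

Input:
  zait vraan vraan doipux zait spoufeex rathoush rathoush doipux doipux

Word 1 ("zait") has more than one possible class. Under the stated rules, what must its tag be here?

D

Candidates per position — 1:zait {D,C}; 2:vraan {D,A}; 3:vraan {D,A}; 4:doipux {P}; 5:zait {D,C}; 6:spoufeex {V}; 7:rathoush {V,P}; 8:rathoush {V,P}; 9:doipux {P}; 10:doipux {P}.
Word 1 cannot be C — rule 1 would then fail for every completion. It is D.
Word 2 cannot be D — rule 4 would then fail for every completion. It is A.
Word 3 cannot be A — rule 2 would then fail for every completion. It is D.
Word 5 cannot be C — rule 1 would then fail for every completion. It is D.
Word 7 cannot be V — rule 3 would then fail for every completion. It is P.
Word 8 cannot be V — rule 3 would then fail for every completion. It is P.
The unique satisfying tagging is: D A D P D V P P P P.
Rule-by-rule: rule 1 ok; rule 2 ok; rule 3 ok; rule 4 ok; rule 5 ok.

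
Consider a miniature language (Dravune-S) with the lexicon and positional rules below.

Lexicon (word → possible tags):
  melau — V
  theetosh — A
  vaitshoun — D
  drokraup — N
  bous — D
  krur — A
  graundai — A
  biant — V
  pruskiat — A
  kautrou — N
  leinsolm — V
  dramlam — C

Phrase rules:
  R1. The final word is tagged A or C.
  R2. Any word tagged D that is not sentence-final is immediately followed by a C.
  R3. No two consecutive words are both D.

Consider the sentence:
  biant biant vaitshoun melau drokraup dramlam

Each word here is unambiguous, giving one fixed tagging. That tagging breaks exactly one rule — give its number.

Fixed tagging: V V D V N C.
Checking each rule: R1 ✓, R2 ✗, R3 ✓.
Only rule 2 fails.

2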